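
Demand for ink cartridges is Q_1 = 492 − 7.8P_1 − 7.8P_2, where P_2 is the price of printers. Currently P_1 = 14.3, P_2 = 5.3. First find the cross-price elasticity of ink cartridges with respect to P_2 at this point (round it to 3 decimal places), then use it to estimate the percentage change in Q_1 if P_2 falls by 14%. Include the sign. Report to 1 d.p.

At P_1 = 14.3, P_2 = 5.3: Q_1 = 339.12.
∂Q_1/∂P_2 = -7.8.
ε = (∂Q_1/∂P_2)(P_2/Q_1) = -7.8000 × 5.3/339.12 ≈ -0.122.
%ΔQ_1 ≈ ε × %ΔP_2 = -0.122 × (-14%) = 1.7%.

1.7%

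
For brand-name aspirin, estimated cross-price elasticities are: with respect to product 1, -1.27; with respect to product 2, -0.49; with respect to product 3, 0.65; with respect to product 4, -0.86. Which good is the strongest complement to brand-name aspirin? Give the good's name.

Complements have ε < 0. The most negative value is -1.27 (product 1).

product 1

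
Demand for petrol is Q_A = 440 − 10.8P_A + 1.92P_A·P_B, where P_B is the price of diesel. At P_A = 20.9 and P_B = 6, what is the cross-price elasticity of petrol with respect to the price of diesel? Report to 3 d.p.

0.529

At P_A = 20.9 and P_B = 6: Q_A = 455.048.
∂Q_A/∂P_B = 1.92P_A = 1.92(20.9) = 40.1280.
ε = (∂Q_A/∂P_B)(P_B/Q_A) = 40.1280 × (6/455.048) ≈ 0.529.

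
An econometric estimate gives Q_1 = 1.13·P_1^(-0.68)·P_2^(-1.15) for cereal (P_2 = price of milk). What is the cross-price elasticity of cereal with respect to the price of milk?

-1.15

In a log-linear (constant-elasticity) demand function, the coefficient on the exponent of P_2 is the cross-price elasticity.
ε = -1.15. Negative, so cereal and milk are complements.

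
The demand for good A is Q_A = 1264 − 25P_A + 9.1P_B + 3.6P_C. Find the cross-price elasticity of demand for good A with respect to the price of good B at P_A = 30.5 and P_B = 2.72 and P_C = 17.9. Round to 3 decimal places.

At P_A = 30.5 and P_B = 2.72 and P_C = 17.9: Q_A = 590.692.
∂Q_A/∂P_B = 9.1.
ε = (∂Q_A/∂P_B)(P_B/Q_A) = 9.1 × (2.72/590.692) ≈ 0.042.

0.042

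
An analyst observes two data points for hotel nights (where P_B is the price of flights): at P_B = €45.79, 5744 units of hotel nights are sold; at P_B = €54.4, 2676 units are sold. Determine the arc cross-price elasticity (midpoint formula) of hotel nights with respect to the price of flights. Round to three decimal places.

-4.240

ΔQ_A = 2676 − 5744 = -3068; ΔP_B = 54.4 − 45.79 = 8.61.
Midpoints: Q̄_A = 4210.0, P̄_B = 50.09.
ε = (ΔQ_A/Q̄_A)/(ΔP_B/P̄_B) = (-3068/4210.0)/(8.61/50.09) ≈ -4.240.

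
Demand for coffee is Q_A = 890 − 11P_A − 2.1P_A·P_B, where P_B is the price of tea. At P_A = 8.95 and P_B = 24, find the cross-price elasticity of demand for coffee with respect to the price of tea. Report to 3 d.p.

-1.325

At P_A = 8.95 and P_B = 24: Q_A = 340.47.
∂Q_A/∂P_B = -2.1P_A = -2.1(8.95) = -18.7950.
ε = (∂Q_A/∂P_B)(P_B/Q_A) = -18.7950 × (24/340.47) ≈ -1.325.
ε < 0: complements.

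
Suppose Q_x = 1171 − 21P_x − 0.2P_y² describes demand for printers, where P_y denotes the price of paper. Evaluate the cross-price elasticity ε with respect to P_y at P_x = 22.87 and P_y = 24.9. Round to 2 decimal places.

-0.44

At P_x = 22.87 and P_y = 24.9: Q_x = 566.728.
∂Q_x/∂P_y = -0.4P_y = -0.4(24.9) = -9.9600.
ε = (∂Q_x/∂P_y)(P_y/Q_x) = -9.9600 × (24.9/566.728) ≈ -0.44.
ε < 0: complements.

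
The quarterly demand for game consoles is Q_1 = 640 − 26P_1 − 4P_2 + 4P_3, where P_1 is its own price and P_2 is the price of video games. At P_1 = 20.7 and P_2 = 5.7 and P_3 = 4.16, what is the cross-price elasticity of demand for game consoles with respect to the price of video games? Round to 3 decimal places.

At P_1 = 20.7 and P_2 = 5.7 and P_3 = 4.16: Q_1 = 95.64.
∂Q_1/∂P_2 = -4.
ε = (∂Q_1/∂P_2)(P_2/Q_1) = -4 × (5.7/95.64) ≈ -0.238.

-0.238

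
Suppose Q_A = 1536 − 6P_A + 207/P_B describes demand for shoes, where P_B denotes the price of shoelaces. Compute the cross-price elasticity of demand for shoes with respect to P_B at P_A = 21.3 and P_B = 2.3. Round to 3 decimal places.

At P_A = 21.3 and P_B = 2.3: Q_A = 1498.2.
∂Q_A/∂P_B = −207/P_B² = -39.1304.
ε = (∂Q_A/∂P_B)(P_B/Q_A) = -39.1304 × (2.3/1498.2) ≈ -0.060.
ε < 0: complements.

-0.060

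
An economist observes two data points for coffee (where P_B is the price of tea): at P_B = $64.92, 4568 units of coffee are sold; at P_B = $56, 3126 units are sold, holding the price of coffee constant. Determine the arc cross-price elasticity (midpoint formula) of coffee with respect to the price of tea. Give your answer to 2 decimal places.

2.54

ΔQ_A = 3126 − 4568 = -1442; ΔP_B = 56 − 64.92 = -8.92.
Midpoints: Q̄_A = 3847.0, P̄_B = 60.46.
ε = (ΔQ_A/Q̄_A)/(ΔP_B/P̄_B) = (-1442/3847.0)/(-8.92/60.46) ≈ 2.54.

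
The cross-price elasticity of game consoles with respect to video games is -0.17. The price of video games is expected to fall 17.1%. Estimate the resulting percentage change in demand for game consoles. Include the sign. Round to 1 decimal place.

%ΔQ ≈ ε × %ΔP of video games = -0.17 × (-17.1%) = 2.9%.

2.9%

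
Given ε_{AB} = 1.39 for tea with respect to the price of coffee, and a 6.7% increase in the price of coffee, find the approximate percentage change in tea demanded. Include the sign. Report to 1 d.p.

9.3%

%ΔQ ≈ ε × %ΔP of coffee = 1.39 × (6.7%) = 9.3%.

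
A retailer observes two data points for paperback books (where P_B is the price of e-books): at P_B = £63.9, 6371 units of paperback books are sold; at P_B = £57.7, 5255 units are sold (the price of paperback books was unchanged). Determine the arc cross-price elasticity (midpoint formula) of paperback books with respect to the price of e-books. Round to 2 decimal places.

ΔQ_A = 5255 − 6371 = -1116; ΔP_B = 57.7 − 63.9 = -6.2.
Midpoints: Q̄_A = 5813.0, P̄_B = 60.80.
ε = (ΔQ_A/Q̄_A)/(ΔP_B/P̄_B) = (-1116/5813.0)/(-6.2/60.80) ≈ 1.88.

1.88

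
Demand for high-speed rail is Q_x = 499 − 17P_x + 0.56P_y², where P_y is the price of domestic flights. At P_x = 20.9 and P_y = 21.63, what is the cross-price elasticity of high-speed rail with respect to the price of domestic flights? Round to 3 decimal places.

At P_x = 20.9 and P_y = 21.63: Q_x = 405.700.
∂Q_x/∂P_y = 1.12P_y = 1.12(21.63) = 24.2256.
ε = (∂Q_x/∂P_y)(P_y/Q_x) = 24.2256 × (21.63/405.700) ≈ 1.292.
ε > 0: substitutes.

1.292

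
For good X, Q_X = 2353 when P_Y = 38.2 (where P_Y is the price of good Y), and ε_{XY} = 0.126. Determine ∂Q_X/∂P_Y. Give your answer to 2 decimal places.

7.76

ε = (∂Q_X/∂P_Y)·(P_Y/Q_X) ⇒ ∂Q_X/∂P_Y = ε·Q_X/P_Y = 0.126 × 2353/38.2 ≈ 7.76.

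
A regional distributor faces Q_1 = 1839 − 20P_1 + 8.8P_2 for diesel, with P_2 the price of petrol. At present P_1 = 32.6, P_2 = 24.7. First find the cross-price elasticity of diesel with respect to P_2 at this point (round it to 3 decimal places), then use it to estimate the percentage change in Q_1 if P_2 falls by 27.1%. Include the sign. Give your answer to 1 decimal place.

At P_1 = 32.6, P_2 = 24.7: Q_1 = 1404.36.
∂Q_1/∂P_2 = 8.8.
ε = (∂Q_1/∂P_2)(P_2/Q_1) = 8.8000 × 24.7/1404.36 ≈ 0.155.
%ΔQ_1 ≈ ε × %ΔP_2 = 0.155 × (-27.1%) = -4.2%.

-4.2%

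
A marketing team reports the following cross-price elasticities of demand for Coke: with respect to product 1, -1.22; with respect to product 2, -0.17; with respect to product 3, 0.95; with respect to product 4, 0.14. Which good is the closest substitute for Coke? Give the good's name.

product 3

Substitutes have ε > 0. Among the positive values, 0.95 (product 3) is largest.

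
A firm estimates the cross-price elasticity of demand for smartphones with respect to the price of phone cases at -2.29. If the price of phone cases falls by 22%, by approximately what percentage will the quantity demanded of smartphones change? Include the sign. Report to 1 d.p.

50.4%

%ΔQ ≈ ε × %ΔP of phone cases = -2.29 × (-22%) = 50.4%.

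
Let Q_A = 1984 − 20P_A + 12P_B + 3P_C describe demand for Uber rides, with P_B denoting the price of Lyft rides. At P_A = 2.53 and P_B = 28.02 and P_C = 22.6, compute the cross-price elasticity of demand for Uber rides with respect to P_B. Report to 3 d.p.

At P_A = 2.53 and P_B = 28.02 and P_C = 22.6: Q_A = 2337.44.
∂Q_A/∂P_B = 12.
ε = (∂Q_A/∂P_B)(P_B/Q_A) = 12 × (28.02/2337.44) ≈ 0.144.
Since ε > 0, Uber rides and Lyft rides are substitutes.

0.144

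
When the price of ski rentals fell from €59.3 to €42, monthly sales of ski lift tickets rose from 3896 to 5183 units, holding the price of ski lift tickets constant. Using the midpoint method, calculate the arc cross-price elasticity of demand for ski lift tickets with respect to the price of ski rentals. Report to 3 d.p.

-0.830

ΔQ_A = 5183 − 3896 = 1287; ΔP_B = 42 − 59.3 = -17.3.
Midpoints: Q̄_A = 4539.5, P̄_B = 50.65.
ε = (ΔQ_A/Q̄_A)/(ΔP_B/P̄_B) = (1287/4539.5)/(-17.3/50.65) ≈ -0.830.
ε < 0: ski lift tickets and ski rentals are complements.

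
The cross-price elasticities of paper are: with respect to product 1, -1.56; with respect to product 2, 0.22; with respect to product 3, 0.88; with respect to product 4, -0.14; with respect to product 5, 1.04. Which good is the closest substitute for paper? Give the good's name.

product 5

Substitutes have ε > 0. Among the positive values, 1.04 (product 5) is largest.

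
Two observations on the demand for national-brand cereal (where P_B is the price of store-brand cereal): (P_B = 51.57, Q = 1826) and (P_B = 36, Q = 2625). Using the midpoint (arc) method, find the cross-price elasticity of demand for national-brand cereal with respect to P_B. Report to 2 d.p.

ΔQ_A = 2625 − 1826 = 799; ΔP_B = 36 − 51.57 = -15.57.
Midpoints: Q̄_A = 2225.5, P̄_B = 43.78.
ε = (ΔQ_A/Q̄_A)/(ΔP_B/P̄_B) = (799/2225.5)/(-15.57/43.78) ≈ -1.01.

-1.01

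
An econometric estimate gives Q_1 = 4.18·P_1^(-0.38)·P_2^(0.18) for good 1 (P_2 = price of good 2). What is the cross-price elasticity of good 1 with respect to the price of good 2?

0.18

In a log-linear (constant-elasticity) demand function, the coefficient on the exponent of P_2 is the cross-price elasticity.
ε = 0.18. Positive, so good 1 and good 2 are substitutes.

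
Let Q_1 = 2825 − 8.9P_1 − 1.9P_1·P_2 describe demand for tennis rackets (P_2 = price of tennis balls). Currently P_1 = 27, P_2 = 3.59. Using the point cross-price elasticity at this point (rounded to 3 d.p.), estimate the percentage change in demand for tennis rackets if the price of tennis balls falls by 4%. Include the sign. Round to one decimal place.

At P_1 = 27, P_2 = 3.59: Q_1 = 2400.533.
∂Q_1/∂P_2 = -1.9P_1 = -51.3000.
ε = (∂Q_1/∂P_2)(P_2/Q_1) = -51.3000 × 3.59/2400.533 ≈ -0.077.
%ΔQ_1 ≈ ε × %ΔP_2 = -0.077 × (-4%) = 0.3%.

0.3%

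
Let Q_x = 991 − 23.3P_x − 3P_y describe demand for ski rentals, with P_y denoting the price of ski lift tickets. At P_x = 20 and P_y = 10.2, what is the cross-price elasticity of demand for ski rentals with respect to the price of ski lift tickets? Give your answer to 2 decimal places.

At P_x = 20 and P_y = 10.2: Q_x = 494.4.
∂Q_x/∂P_y = -3.
ε = (∂Q_x/∂P_y)(P_y/Q_x) = -3 × (10.2/494.4) ≈ -0.06.

-0.06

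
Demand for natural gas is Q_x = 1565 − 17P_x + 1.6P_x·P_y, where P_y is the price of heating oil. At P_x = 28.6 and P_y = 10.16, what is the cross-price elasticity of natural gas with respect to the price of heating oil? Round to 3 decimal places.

At P_x = 28.6 and P_y = 10.16: Q_x = 1543.722.
∂Q_x/∂P_y = 1.6P_x = 1.6(28.6) = 45.7600.
ε = (∂Q_x/∂P_y)(P_y/Q_x) = 45.7600 × (10.16/1543.722) ≈ 0.301.

0.301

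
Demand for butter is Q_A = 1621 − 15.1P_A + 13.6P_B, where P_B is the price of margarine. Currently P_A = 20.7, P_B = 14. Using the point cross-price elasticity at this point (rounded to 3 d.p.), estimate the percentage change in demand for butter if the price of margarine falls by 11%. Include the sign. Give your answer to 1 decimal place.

-1.4%

At P_A = 20.7, P_B = 14: Q_A = 1498.83.
∂Q_A/∂P_B = 13.6.
ε = (∂Q_A/∂P_B)(P_B/Q_A) = 13.6000 × 14/1498.83 ≈ 0.127.
%ΔQ_A ≈ ε × %ΔP_B = 0.127 × (-11%) = -1.4%.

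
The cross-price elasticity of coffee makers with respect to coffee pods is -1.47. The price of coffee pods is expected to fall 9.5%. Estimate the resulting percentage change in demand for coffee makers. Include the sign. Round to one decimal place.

%ΔQ ≈ ε × %ΔP of coffee pods = -1.47 × (-9.5%) = 14.0%.
Demand for coffee makers rises by about 14.0%.

14.0%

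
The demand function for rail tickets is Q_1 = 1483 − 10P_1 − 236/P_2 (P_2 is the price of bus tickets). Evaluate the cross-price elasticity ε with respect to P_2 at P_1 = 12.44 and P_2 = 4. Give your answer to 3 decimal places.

0.045

At P_1 = 12.44 and P_2 = 4: Q_1 = 1299.6.
∂Q_1/∂P_2 = 236/P_2² = 14.7500.
ε = (∂Q_1/∂P_2)(P_2/Q_1) = 14.7500 × (4/1299.6) ≈ 0.045.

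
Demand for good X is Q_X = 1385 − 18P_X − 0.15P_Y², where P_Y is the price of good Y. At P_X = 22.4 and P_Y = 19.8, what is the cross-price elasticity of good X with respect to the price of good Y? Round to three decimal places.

-0.127

At P_X = 22.4 and P_Y = 19.8: Q_X = 922.994.
∂Q_X/∂P_Y = -0.3P_Y = -0.3(19.8) = -5.9400.
ε = (∂Q_X/∂P_Y)(P_Y/Q_X) = -5.9400 × (19.8/922.994) ≈ -0.127.
ε < 0: complements.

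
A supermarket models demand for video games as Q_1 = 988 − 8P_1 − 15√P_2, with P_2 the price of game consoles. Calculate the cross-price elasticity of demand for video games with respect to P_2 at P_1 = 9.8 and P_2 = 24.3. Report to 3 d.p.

-0.044

At P_1 = 9.8 and P_2 = 24.3: Q_1 = 835.657.
∂Q_1/∂P_2 = -15/(2√P_2) = -15/(2√24.3) = -1.5215.
ε = (∂Q_1/∂P_2)(P_2/Q_1) = -1.5215 × (24.3/835.657) ≈ -0.044.
ε < 0: complements.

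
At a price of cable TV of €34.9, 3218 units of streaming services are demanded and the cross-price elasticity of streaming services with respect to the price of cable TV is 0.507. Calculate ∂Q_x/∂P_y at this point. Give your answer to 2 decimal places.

ε = (∂Q_x/∂P_y)·(P_y/Q_x) ⇒ ∂Q_x/∂P_y = ε·Q_x/P_y = 0.507 × 3218/34.9 ≈ 46.75.

46.75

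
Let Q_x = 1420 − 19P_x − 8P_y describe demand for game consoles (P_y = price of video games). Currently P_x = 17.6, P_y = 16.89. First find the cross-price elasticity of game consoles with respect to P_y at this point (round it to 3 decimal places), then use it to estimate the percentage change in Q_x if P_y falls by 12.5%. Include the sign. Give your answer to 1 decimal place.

1.8%

At P_x = 17.6, P_y = 16.89: Q_x = 950.48.
∂Q_x/∂P_y = -8.
ε = (∂Q_x/∂P_y)(P_y/Q_x) = -8.0000 × 16.89/950.48 ≈ -0.142.
%ΔQ_x ≈ ε × %ΔP_y = -0.142 × (-12.5%) = 1.8%.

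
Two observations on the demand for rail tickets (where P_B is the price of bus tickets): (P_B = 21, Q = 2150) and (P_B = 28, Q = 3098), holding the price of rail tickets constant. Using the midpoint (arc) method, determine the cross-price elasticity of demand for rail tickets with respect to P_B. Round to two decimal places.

ΔQ_A = 3098 − 2150 = 948; ΔP_B = 28 − 21 = 7.
Midpoints: Q̄_A = 2624.0, P̄_B = 24.50.
ε = (ΔQ_A/Q̄_A)/(ΔP_B/P̄_B) = (948/2624.0)/(7/24.50) ≈ 1.26.

1.26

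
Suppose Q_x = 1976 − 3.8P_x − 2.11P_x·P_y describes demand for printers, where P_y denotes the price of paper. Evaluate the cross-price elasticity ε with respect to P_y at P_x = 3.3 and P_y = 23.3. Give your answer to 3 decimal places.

-0.090

At P_x = 3.3 and P_y = 23.3: Q_x = 1801.222.
∂Q_x/∂P_y = -2.11P_x = -2.11(3.3) = -6.9630.
ε = (∂Q_x/∂P_y)(P_y/Q_x) = -6.9630 × (23.3/1801.222) ≈ -0.090.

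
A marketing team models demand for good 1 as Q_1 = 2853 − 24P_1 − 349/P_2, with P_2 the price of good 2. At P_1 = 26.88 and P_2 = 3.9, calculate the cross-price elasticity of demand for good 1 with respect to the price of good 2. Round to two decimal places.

At P_1 = 26.88 and P_2 = 3.9: Q_1 = 2118.393.
∂Q_1/∂P_2 = 349/P_2² = 22.9454.
ε = (∂Q_1/∂P_2)(P_2/Q_1) = 22.9454 × (3.9/2118.393) ≈ 0.04.

0.04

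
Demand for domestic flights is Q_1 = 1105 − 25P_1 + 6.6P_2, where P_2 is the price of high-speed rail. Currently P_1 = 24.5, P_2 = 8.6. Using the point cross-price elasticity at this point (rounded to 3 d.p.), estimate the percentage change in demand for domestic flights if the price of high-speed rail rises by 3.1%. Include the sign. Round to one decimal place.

At P_1 = 24.5, P_2 = 8.6: Q_1 = 549.26.
∂Q_1/∂P_2 = 6.6.
ε = (∂Q_1/∂P_2)(P_2/Q_1) = 6.6000 × 8.6/549.26 ≈ 0.103.
%ΔQ_1 ≈ ε × %ΔP_2 = 0.103 × (3.1%) = 0.3%.

0.3%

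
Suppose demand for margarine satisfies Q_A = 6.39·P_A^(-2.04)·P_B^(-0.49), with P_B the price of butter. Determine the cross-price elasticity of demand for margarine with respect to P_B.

In a log-linear (constant-elasticity) demand function, the coefficient on the exponent of P_B is the cross-price elasticity.
ε = -0.49. Negative, so margarine and butter are complements.

-0.49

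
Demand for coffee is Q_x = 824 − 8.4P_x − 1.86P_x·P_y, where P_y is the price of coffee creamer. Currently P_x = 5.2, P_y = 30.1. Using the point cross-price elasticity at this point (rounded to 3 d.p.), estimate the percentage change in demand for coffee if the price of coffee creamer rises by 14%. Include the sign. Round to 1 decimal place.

-8.3%

At P_x = 5.2, P_y = 30.1: Q_x = 489.193.
∂Q_x/∂P_y = -1.86P_x = -9.6720.
ε = (∂Q_x/∂P_y)(P_y/Q_x) = -9.6720 × 30.1/489.193 ≈ -0.595.
%ΔQ_x ≈ ε × %ΔP_y = -0.595 × (14%) = -8.3%.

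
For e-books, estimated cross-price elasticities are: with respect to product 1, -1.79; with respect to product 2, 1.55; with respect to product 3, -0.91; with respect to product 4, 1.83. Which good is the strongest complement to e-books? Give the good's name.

product 1

Complements have ε < 0. The most negative value is -1.79 (product 1).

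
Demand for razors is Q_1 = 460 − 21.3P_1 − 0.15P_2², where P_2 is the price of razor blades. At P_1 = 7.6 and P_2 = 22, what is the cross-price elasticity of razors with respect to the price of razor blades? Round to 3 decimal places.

-0.644

At P_1 = 7.6 and P_2 = 22: Q_1 = 225.52.
∂Q_1/∂P_2 = -0.3P_2 = -0.3(22) = -6.6000.
ε = (∂Q_1/∂P_2)(P_2/Q_1) = -6.6000 × (22/225.52) ≈ -0.644.
ε < 0: complements.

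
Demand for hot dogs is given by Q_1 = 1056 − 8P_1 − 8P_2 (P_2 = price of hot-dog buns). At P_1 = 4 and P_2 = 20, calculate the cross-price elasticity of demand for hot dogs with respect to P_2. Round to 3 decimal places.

At P_1 = 4 and P_2 = 20: Q_1 = 864.
∂Q_1/∂P_2 = -8.
ε = (∂Q_1/∂P_2)(P_2/Q_1) = -8 × (20/864) ≈ -0.185.
Since ε < 0, hot dogs and hot-dog buns are complements.

-0.185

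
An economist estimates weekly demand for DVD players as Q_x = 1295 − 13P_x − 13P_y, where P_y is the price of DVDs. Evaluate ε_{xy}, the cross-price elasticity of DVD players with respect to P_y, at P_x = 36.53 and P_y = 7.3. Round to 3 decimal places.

-0.131

At P_x = 36.53 and P_y = 7.3: Q_x = 725.21.
∂Q_x/∂P_y = -13.
ε = (∂Q_x/∂P_y)(P_y/Q_x) = -13 × (7.3/725.21) ≈ -0.131.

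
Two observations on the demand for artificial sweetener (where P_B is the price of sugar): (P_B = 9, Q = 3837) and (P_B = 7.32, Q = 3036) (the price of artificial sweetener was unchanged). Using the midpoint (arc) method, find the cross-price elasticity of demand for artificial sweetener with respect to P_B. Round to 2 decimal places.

ΔQ_A = 3036 − 3837 = -801; ΔP_B = 7.32 − 9 = -1.68.
Midpoints: Q̄_A = 3436.5, P̄_B = 8.16.
ε = (ΔQ_A/Q̄_A)/(ΔP_B/P̄_B) = (-801/3436.5)/(-1.68/8.16) ≈ 1.13.
ε > 0: artificial sweetener and sugar are substitutes.

1.13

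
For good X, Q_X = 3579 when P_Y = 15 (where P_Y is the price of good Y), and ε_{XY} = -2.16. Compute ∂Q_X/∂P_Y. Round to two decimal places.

-515.38

ε = (∂Q_X/∂P_Y)·(P_Y/Q_X) ⇒ ∂Q_X/∂P_Y = ε·Q_X/P_Y = -2.16 × 3579/15 ≈ -515.38.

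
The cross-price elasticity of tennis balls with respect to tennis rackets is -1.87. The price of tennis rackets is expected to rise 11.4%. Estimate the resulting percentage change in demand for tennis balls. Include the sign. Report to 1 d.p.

%ΔQ ≈ ε × %ΔP of tennis rackets = -1.87 × (11.4%) = -21.3%.
Demand for tennis balls falls by about 21.3%.

-21.3%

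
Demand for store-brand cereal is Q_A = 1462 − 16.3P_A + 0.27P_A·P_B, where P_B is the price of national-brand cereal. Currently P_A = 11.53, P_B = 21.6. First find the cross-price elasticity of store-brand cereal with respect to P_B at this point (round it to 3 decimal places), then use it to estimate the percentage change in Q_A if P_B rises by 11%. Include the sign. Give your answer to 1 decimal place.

0.6%

At P_A = 11.53, P_B = 21.6: Q_A = 1341.304.
∂Q_A/∂P_B = 0.27P_A = 3.1131.
ε = (∂Q_A/∂P_B)(P_B/Q_A) = 3.1131 × 21.6/1341.304 ≈ 0.050.
%ΔQ_A ≈ ε × %ΔP_B = 0.050 × (11%) = 0.6%.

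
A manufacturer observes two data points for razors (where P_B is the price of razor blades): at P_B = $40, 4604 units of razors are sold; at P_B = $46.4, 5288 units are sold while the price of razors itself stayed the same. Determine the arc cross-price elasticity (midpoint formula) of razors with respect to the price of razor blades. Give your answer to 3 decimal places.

0.933

ΔQ_A = 5288 − 4604 = 684; ΔP_B = 46.4 − 40 = 6.4.
Midpoints: Q̄_A = 4946.0, P̄_B = 43.20.
ε = (ΔQ_A/Q̄_A)/(ΔP_B/P̄_B) = (684/4946.0)/(6.4/43.20) ≈ 0.933.
ε > 0: razors and razor blades are substitutes.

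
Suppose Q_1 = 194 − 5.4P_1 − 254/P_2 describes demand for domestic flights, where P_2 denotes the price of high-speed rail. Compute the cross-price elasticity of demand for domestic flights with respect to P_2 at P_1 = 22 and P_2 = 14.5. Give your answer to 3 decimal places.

0.304

At P_1 = 22 and P_2 = 14.5: Q_1 = 57.683.
∂Q_1/∂P_2 = 254/P_2² = 1.2081.
ε = (∂Q_1/∂P_2)(P_2/Q_1) = 1.2081 × (14.5/57.683) ≈ 0.304.
ε > 0: substitutes.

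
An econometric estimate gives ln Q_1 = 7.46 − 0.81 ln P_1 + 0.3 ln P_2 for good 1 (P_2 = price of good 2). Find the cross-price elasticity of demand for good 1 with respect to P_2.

In a log-linear (constant-elasticity) demand function, the coefficient on ln P_2 is the cross-price elasticity.
ε = 0.30. Positive, so good 1 and good 2 are substitutes.

0.30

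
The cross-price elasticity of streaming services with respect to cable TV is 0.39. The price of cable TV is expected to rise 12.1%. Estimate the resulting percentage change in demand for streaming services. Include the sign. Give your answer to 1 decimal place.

4.7%

%ΔQ ≈ ε × %ΔP of cable TV = 0.39 × (12.1%) = 4.7%.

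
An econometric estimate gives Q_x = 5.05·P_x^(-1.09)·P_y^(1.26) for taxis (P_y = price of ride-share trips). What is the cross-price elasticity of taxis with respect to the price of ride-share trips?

1.26

In a log-linear (constant-elasticity) demand function, the coefficient on the exponent of P_y is the cross-price elasticity.
ε = 1.26. Positive, so taxis and ride-share trips are substitutes.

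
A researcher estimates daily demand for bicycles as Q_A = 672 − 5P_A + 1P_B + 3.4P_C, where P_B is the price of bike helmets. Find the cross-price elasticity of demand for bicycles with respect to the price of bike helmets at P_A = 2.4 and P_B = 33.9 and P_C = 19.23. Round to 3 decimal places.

At P_A = 2.4 and P_B = 33.9 and P_C = 19.23: Q_A = 759.282.
∂Q_A/∂P_B = 1.
ε = (∂Q_A/∂P_B)(P_B/Q_A) = 1 × (33.9/759.282) ≈ 0.045.
Since ε > 0, bicycles and bike helmets are substitutes.

0.045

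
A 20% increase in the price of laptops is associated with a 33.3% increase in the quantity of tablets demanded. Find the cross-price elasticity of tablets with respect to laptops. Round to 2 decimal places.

1.67

ε = (%ΔQ of tablets) / (%ΔP of laptops) = (33.3%) / (20%) ≈ 1.67.
Positive cross-price elasticity: substitutes.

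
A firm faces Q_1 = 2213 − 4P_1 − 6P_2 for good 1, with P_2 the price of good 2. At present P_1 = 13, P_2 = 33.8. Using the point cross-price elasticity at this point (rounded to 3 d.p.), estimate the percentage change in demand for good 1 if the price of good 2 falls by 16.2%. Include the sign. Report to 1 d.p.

1.7%

At P_1 = 13, P_2 = 33.8: Q_1 = 1958.2.
∂Q_1/∂P_2 = -6.
ε = (∂Q_1/∂P_2)(P_2/Q_1) = -6.0000 × 33.8/1958.2 ≈ -0.104.
%ΔQ_1 ≈ ε × %ΔP_2 = -0.104 × (-16.2%) = 1.7%.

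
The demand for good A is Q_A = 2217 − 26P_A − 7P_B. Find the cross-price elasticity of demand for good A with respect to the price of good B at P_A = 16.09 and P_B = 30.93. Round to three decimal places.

At P_A = 16.09 and P_B = 30.93: Q_A = 1582.15.
∂Q_A/∂P_B = -7.
ε = (∂Q_A/∂P_B)(P_B/Q_A) = -7 × (30.93/1582.15) ≈ -0.137.

-0.137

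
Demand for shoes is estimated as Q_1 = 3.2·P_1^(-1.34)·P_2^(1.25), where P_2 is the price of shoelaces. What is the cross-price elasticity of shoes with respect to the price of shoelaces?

In a log-linear (constant-elasticity) demand function, the coefficient on the exponent of P_2 is the cross-price elasticity.
ε = 1.25. Positive, so shoes and shoelaces are substitutes.

1.25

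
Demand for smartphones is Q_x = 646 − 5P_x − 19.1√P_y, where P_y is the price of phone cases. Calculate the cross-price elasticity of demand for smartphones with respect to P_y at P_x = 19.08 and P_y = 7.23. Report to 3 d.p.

At P_x = 19.08 and P_y = 7.23: Q_x = 499.243.
∂Q_x/∂P_y = -19.1/(2√P_y) = -19.1/(2√7.23) = -3.5517.
ε = (∂Q_x/∂P_y)(P_y/Q_x) = -3.5517 × (7.23/499.243) ≈ -0.051.
ε < 0: complements.

-0.051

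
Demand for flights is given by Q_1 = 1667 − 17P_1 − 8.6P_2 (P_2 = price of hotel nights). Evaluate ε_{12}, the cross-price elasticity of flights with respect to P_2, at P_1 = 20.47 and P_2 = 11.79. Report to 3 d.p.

At P_1 = 20.47 and P_2 = 11.79: Q_1 = 1217.616.
∂Q_1/∂P_2 = -8.6.
ε = (∂Q_1/∂P_2)(P_2/Q_1) = -8.6 × (11.79/1217.616) ≈ -0.083.
Since ε < 0, flights and hotel nights are complements.

-0.083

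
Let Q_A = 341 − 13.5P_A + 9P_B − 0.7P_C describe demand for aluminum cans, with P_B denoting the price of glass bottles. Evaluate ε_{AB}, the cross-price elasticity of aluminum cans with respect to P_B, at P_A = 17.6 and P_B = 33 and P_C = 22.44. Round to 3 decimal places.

0.772

At P_A = 17.6 and P_B = 33 and P_C = 22.44: Q_A = 384.692.
∂Q_A/∂P_B = 9.
ε = (∂Q_A/∂P_B)(P_B/Q_A) = 9 × (33/384.692) ≈ 0.772.
Since ε > 0, aluminum cans and glass bottles are substitutes.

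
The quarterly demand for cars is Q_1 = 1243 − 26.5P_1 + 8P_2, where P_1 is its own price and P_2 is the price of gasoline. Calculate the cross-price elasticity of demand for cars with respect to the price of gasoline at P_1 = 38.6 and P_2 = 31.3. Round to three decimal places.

At P_1 = 38.6 and P_2 = 31.3: Q_1 = 470.5.
∂Q_1/∂P_2 = 8.
ε = (∂Q_1/∂P_2)(P_2/Q_1) = 8 × (31.3/470.5) ≈ 0.532.
Since ε > 0, cars and gasoline are substitutes.

0.532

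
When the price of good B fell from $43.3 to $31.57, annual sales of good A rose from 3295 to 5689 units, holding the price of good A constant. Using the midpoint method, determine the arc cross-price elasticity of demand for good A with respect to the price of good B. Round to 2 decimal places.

-1.70

ΔQ_A = 5689 − 3295 = 2394; ΔP_B = 31.57 − 43.3 = -11.73.
Midpoints: Q̄_A = 4492.0, P̄_B = 37.44.
ε = (ΔQ_A/Q̄_A)/(ΔP_B/P̄_B) = (2394/4492.0)/(-11.73/37.44) ≈ -1.70.
ε < 0: good A and good B are complements.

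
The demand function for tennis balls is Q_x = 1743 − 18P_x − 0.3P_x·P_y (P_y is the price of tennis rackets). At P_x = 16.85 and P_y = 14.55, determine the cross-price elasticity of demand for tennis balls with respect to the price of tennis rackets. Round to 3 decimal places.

-0.054

At P_x = 16.85 and P_y = 14.55: Q_x = 1366.150.
∂Q_x/∂P_y = -0.3P_x = -0.3(16.85) = -5.0550.
ε = (∂Q_x/∂P_y)(P_y/Q_x) = -5.0550 × (14.55/1366.150) ≈ -0.054.
ε < 0: complements.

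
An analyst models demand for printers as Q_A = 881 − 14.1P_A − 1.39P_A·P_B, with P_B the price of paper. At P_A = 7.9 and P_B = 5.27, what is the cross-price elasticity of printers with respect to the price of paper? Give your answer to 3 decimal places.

At P_A = 7.9 and P_B = 5.27: Q_A = 711.740.
∂Q_A/∂P_B = -1.39P_A = -1.39(7.9) = -10.9810.
ε = (∂Q_A/∂P_B)(P_B/Q_A) = -10.9810 × (5.27/711.740) ≈ -0.081.
ε < 0: complements.

-0.081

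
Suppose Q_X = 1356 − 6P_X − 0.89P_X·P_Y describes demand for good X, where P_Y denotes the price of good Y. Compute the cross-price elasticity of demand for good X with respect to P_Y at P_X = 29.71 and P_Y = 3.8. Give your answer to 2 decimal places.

At P_X = 29.71 and P_Y = 3.8: Q_X = 1077.261.
∂Q_X/∂P_Y = -0.89P_X = -0.89(29.71) = -26.4419.
ε = (∂Q_X/∂P_Y)(P_Y/Q_X) = -26.4419 × (3.8/1077.261) ≈ -0.09.

-0.09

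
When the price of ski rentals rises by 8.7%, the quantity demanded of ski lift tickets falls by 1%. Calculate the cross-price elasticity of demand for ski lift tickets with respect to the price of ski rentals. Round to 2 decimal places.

-0.11

ε = (%ΔQ of ski lift tickets) / (%ΔP of ski rentals) = (-1%) / (8.7%) ≈ -0.11.
Negative cross-price elasticity: complements.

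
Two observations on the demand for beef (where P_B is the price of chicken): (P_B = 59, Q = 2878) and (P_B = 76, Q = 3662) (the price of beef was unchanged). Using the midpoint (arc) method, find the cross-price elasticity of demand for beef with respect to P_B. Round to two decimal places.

0.95

ΔQ_A = 3662 − 2878 = 784; ΔP_B = 76 − 59 = 17.
Midpoints: Q̄_A = 3270.0, P̄_B = 67.50.
ε = (ΔQ_A/Q̄_A)/(ΔP_B/P̄_B) = (784/3270.0)/(17/67.50) ≈ 0.95.
ε > 0: beef and chicken are substitutes.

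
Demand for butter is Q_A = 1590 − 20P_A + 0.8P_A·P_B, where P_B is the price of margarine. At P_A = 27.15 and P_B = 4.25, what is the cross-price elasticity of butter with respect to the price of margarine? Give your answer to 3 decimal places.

0.081

At P_A = 27.15 and P_B = 4.25: Q_A = 1139.31.
∂Q_A/∂P_B = 0.8P_A = 0.8(27.15) = 21.7200.
ε = (∂Q_A/∂P_B)(P_B/Q_A) = 21.7200 × (4.25/1139.31) ≈ 0.081.
ε > 0: substitutes.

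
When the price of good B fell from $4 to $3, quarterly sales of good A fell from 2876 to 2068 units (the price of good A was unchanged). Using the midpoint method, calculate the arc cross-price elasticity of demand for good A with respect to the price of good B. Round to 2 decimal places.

1.14

ΔQ_A = 2068 − 2876 = -808; ΔP_B = 3 − 4 = -1.
Midpoints: Q̄_A = 2472.0, P̄_B = 3.50.
ε = (ΔQ_A/Q̄_A)/(ΔP_B/P̄_B) = (-808/2472.0)/(-1/3.50) ≈ 1.14.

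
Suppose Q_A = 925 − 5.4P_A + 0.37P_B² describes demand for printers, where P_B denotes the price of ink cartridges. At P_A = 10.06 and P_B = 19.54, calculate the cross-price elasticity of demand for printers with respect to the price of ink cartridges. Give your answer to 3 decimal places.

0.279

At P_A = 10.06 and P_B = 19.54: Q_A = 1011.946.
∂Q_A/∂P_B = 0.74P_B = 0.74(19.54) = 14.4596.
ε = (∂Q_A/∂P_B)(P_B/Q_A) = 14.4596 × (19.54/1011.946) ≈ 0.279.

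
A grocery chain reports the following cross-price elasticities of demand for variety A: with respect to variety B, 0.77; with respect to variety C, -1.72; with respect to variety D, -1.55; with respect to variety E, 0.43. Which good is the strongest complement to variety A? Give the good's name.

Complements have ε < 0. The most negative value is -1.72 (variety C).

variety C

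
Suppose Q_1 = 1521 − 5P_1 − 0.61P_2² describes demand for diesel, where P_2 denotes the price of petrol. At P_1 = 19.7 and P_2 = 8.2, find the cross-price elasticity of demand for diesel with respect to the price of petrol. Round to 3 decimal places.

At P_1 = 19.7 and P_2 = 8.2: Q_1 = 1381.484.
∂Q_1/∂P_2 = -1.22P_2 = -1.22(8.2) = -10.0040.
ε = (∂Q_1/∂P_2)(P_2/Q_1) = -10.0040 × (8.2/1381.484) ≈ -0.059.
ε < 0: complements.

-0.059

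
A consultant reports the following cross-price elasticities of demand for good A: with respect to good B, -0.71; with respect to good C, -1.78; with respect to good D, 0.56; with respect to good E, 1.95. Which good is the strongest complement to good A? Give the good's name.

Complements have ε < 0. The most negative value is -1.78 (good C).

good C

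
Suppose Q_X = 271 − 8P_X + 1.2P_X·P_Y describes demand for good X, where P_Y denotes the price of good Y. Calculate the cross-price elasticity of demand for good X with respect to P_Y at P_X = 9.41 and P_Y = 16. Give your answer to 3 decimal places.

0.480

At P_X = 9.41 and P_Y = 16: Q_X = 376.392.
∂Q_X/∂P_Y = 1.2P_X = 1.2(9.41) = 11.2920.
ε = (∂Q_X/∂P_Y)(P_Y/Q_X) = 11.2920 × (16/376.392) ≈ 0.480.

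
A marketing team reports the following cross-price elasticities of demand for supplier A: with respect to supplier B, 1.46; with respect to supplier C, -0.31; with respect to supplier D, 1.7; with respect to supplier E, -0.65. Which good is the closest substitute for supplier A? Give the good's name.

supplier D

Substitutes have ε > 0. Among the positive values, 1.7 (supplier D) is largest.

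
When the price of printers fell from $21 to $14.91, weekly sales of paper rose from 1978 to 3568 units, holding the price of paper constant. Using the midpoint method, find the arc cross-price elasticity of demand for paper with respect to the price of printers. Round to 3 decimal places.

ΔQ_A = 3568 − 1978 = 1590; ΔP_B = 14.91 − 21 = -6.09.
Midpoints: Q̄_A = 2773.0, P̄_B = 17.95.
ε = (ΔQ_A/Q̄_A)/(ΔP_B/P̄_B) = (1590/2773.0)/(-6.09/17.95) ≈ -1.691.

-1.691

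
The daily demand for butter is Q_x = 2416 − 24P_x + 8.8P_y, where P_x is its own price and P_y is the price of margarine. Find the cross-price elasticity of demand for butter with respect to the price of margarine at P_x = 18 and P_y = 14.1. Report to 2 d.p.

0.06

At P_x = 18 and P_y = 14.1: Q_x = 2108.08.
∂Q_x/∂P_y = 8.8.
ε = (∂Q_x/∂P_y)(P_y/Q_x) = 8.8 × (14.1/2108.08) ≈ 0.06.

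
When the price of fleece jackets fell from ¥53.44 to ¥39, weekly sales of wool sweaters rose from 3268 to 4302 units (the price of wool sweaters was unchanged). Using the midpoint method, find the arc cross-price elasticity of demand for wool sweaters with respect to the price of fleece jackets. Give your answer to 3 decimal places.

-0.874

ΔQ_A = 4302 − 3268 = 1034; ΔP_B = 39 − 53.44 = -14.44.
Midpoints: Q̄_A = 3785.0, P̄_B = 46.22.
ε = (ΔQ_A/Q̄_A)/(ΔP_B/P̄_B) = (1034/3785.0)/(-14.44/46.22) ≈ -0.874.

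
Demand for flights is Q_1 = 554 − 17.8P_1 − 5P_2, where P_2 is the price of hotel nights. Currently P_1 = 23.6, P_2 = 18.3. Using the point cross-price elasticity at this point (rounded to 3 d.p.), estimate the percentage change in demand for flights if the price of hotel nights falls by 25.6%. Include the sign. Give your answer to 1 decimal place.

55.2%

At P_1 = 23.6, P_2 = 18.3: Q_1 = 42.42.
∂Q_1/∂P_2 = -5.
ε = (∂Q_1/∂P_2)(P_2/Q_1) = -5.0000 × 18.3/42.42 ≈ -2.157.
%ΔQ_1 ≈ ε × %ΔP_2 = -2.157 × (-25.6%) = 55.2%.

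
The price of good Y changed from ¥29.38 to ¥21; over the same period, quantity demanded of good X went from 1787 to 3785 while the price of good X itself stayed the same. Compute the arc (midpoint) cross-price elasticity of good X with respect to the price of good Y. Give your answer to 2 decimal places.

-2.16

ΔQ_X = 3785 − 1787 = 1998; ΔP_Y = 21 − 29.38 = -8.38.
Midpoints: Q̄_X = 2786.0, P̄_Y = 25.19.
ε = (ΔQ_X/Q̄_X)/(ΔP_Y/P̄_Y) = (1998/2786.0)/(-8.38/25.19) ≈ -2.16.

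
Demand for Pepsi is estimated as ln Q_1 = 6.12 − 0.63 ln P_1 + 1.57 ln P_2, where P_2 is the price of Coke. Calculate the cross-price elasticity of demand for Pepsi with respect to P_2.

1.57

In a log-linear (constant-elasticity) demand function, the coefficient on ln P_2 is the cross-price elasticity.
ε = 1.57. Positive, so Pepsi and Coke are substitutes.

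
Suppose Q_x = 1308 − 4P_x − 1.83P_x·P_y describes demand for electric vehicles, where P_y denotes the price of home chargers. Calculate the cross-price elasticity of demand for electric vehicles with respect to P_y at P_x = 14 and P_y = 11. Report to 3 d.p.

-0.290

At P_x = 14 and P_y = 11: Q_x = 970.18.
∂Q_x/∂P_y = -1.83P_x = -1.83(14) = -25.6200.
ε = (∂Q_x/∂P_y)(P_y/Q_x) = -25.6200 × (11/970.18) ≈ -0.290.
ε < 0: complements.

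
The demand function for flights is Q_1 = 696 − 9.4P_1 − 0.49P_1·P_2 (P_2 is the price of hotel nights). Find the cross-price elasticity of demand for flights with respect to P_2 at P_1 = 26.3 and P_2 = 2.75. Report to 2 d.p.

-0.09

At P_1 = 26.3 and P_2 = 2.75: Q_1 = 413.341.
∂Q_1/∂P_2 = -0.49P_1 = -0.49(26.3) = -12.8870.
ε = (∂Q_1/∂P_2)(P_2/Q_1) = -12.8870 × (2.75/413.341) ≈ -0.09.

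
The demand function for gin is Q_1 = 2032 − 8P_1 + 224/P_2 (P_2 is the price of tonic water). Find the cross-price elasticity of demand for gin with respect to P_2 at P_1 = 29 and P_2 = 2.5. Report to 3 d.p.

-0.047

At P_1 = 29 and P_2 = 2.5: Q_1 = 1889.6.
∂Q_1/∂P_2 = −224/P_2² = -35.8400.
ε = (∂Q_1/∂P_2)(P_2/Q_1) = -35.8400 × (2.5/1889.6) ≈ -0.047.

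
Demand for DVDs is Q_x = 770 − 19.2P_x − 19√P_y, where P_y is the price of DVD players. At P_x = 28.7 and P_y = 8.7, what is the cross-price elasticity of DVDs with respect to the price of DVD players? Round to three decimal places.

At P_x = 28.7 and P_y = 8.7: Q_x = 162.918.
∂Q_x/∂P_y = -19/(2√P_y) = -19/(2√8.7) = -3.2208.
ε = (∂Q_x/∂P_y)(P_y/Q_x) = -3.2208 × (8.7/162.918) ≈ -0.172.
ε < 0: complements.

-0.172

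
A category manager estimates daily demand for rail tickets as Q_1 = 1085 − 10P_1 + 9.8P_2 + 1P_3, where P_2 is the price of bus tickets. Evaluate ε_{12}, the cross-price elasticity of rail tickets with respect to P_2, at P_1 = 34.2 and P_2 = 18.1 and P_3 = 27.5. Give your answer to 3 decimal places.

At P_1 = 34.2 and P_2 = 18.1 and P_3 = 27.5: Q_1 = 947.88.
∂Q_1/∂P_2 = 9.8.
ε = (∂Q_1/∂P_2)(P_2/Q_1) = 9.8 × (18.1/947.88) ≈ 0.187.
Since ε > 0, rail tickets and bus tickets are substitutes.

0.187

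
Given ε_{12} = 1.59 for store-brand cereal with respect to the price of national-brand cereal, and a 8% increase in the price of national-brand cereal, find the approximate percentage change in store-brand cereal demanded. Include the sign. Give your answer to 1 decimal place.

%ΔQ ≈ ε × %ΔP of national-brand cereal = 1.59 × (8%) = 12.7%.

12.7%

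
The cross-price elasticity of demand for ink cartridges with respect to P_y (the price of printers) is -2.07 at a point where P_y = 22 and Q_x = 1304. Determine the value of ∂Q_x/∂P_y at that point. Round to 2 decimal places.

ε = (∂Q_x/∂P_y)·(P_y/Q_x) ⇒ ∂Q_x/∂P_y = ε·Q_x/P_y = -2.07 × 1304/22 ≈ -122.69.

-122.69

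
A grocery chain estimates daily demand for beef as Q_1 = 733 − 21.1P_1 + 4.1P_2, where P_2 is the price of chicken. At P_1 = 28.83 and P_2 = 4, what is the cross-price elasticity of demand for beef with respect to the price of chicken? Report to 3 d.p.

At P_1 = 28.83 and P_2 = 4: Q_1 = 141.087.
∂Q_1/∂P_2 = 4.1.
ε = (∂Q_1/∂P_2)(P_2/Q_1) = 4.1 × (4/141.087) ≈ 0.116.
Since ε > 0, beef and chicken are substitutes.

0.116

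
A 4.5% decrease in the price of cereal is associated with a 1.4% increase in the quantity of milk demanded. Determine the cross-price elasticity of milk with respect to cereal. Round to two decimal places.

-0.31

ε = (%ΔQ of milk) / (%ΔP of cereal) = (1.4%) / (-4.5%) ≈ -0.31.
Negative cross-price elasticity: complements.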